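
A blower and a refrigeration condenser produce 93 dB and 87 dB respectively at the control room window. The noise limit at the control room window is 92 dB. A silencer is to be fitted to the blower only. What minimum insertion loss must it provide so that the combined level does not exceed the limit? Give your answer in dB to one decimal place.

2.7 dB

The untreated sources together contribute 10^(87/10) = 5.012e+08, i.e. 87.00 dB.
To meet 92 dB overall, the treated blower may contribute at most 10^(92/10) − 5.012e+08 = 1.084e+09, i.e. 90.35 dB.
So the blower must be reduced from 93 to 90.35 dB: IL = 2.65 dB.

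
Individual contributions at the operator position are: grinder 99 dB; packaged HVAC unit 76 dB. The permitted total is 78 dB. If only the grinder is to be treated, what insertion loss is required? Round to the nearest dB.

Everything except the grinder sums to 10^(76/10) = 3.981e+07 in linear terms, 76.00 dB.
To meet 78 dB overall, the treated grinder may contribute at most 10^(78/10) − 3.981e+07 = 2.329e+07, i.e. 73.67 dB.
Required insertion loss = 99 − 73.67 = 25.33 dB.

25 dB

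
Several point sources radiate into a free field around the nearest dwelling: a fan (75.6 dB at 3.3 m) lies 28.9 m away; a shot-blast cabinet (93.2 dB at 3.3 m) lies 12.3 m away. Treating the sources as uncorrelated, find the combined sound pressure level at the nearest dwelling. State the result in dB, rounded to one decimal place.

81.8 dB

First find each source's level at the receiver (point-source: −20·log₁₀(r/r_ref)), then combine on an intensity basis.
fan: 75.6 − 20·log₁₀(28.9/3.3) = 75.6 − 18.85 = 56.75 dB.
shot-blast cabinet: 93.2 − 20·log₁₀(12.3/3.3) = 93.2 − 11.43 = 81.77 dB.
Σ 10^(L/10) = 1.509e+08 → L_total = 10·log₁₀(1.509e+08) = 81.79 dB.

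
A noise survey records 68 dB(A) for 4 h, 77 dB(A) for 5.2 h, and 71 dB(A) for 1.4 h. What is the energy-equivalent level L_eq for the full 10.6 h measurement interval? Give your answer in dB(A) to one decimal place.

The energy average is taken in the linear domain: L_eq = 10·log₁₀[(Σ tᵢ·10^(Lᵢ/10))/T], T = 10.6 h.
Σ tᵢ·10^(Lᵢ/10) = 4·10^(68/10) + 5.2·10^(77/10) + 1.4·10^(71/10) = 3.035e+08.
L_eq = 10·log₁₀(3.035e+08/10.6) = 74.57 dB(A).

74.6 dB(A)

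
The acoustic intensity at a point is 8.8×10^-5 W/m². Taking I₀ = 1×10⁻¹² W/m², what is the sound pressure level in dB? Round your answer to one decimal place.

Dividing by I₀ shifts the exponent by 12: I/I₀ = 8.8×10^7.
L = 10·(0.9445 + 7) = 79.44 dB.

79.4 dB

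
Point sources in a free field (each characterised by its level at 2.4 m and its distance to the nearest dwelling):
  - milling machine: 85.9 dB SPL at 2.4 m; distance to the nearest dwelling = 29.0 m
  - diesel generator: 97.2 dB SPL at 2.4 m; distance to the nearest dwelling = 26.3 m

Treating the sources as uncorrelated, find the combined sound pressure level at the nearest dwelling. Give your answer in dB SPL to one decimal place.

First find each source's level at the receiver (point-source: −20·log₁₀(r/r_ref)), then combine on an intensity basis.
milling machine: 85.9 − 20·log₁₀(29.0/2.4) = 85.9 − 21.64 = 64.26 dB SPL.
diesel generator: 97.2 − 20·log₁₀(26.3/2.4) = 97.2 − 20.79 = 76.41 dB SPL.
Σ 10^(L/10) = 4.637e+07 → L_total = 10·log₁₀(4.637e+07) = 76.66 dB SPL.

76.7 dB SPL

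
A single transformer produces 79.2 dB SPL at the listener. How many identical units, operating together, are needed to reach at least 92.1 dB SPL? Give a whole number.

20

Need L₁ + 10·log₁₀ N ≥ 92.1, i.e. log₁₀ N ≥ 1.29.
N ≥ 10^(12.9/10) = 19.498, so N = 20.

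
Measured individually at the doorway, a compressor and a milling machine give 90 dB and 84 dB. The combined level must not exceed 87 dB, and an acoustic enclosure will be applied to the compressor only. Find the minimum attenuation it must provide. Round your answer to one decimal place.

6.0 dB

Everything except the compressor sums to 10^(84/10) = 2.512e+08 in linear terms, 84.00 dB.
The limit corresponds to 10^(87/10) = 5.012e+08; subtracting the fixed part leaves 2.500e+08 for the compressor, i.e. 83.98 dB.
So the compressor must be reduced from 90 to 83.98 dB: IL = 6.02 dB.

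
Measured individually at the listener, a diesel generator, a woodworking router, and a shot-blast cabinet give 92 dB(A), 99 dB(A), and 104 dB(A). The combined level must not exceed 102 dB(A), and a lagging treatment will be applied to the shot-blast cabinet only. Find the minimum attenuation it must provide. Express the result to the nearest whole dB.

Fixed contribution from the other sources: Σ 10^(L/10) = 10^(92/10) + 10^(99/10) = 9.528e+09 (99.79 dB(A)).
To meet 102 dB(A) overall, the treated shot-blast cabinet may contribute at most 10^(102/10) − 9.528e+09 = 6.321e+09, i.e. 98.01 dB(A).
Required insertion loss = 104 − 98.01 = 5.99 dB.

6 dB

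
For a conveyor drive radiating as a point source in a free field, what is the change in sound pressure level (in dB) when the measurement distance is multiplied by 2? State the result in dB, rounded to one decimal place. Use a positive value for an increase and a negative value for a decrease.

Point-source spreading: ΔL = −20·log₁₀(r₂/r₁).
ΔL = −20·log₁₀(2) = -6.02 dB.

-6.0 dB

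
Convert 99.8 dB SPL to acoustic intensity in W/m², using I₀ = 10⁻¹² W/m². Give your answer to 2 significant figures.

0.0095 W/m²

I/I₀ = 10^(99.8/10) = 9.55e+09, so I = 9.55e+09 × 10⁻¹² W/m².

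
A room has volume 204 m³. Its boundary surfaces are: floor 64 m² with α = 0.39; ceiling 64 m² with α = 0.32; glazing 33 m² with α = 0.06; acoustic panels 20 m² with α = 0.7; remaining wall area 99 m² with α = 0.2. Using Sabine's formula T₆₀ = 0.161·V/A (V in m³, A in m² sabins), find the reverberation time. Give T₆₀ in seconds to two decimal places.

Total absorption A = 64·0.39 + 64·0.32 + 33·0.06 + 20·0.7 + 99·0.2 = 81.22 m² sabins.
T₆₀ = 0.161 × 204 / 81.22 = 0.404 s.

0.40 s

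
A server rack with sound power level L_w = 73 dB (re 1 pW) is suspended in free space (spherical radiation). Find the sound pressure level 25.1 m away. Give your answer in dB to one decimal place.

34.0 dB

The power spreads over a sphere of area 4π·r², so L_p = L_w − 10·log₁₀(4π·r²).
4π·r² = 7917 m², 10·log₁₀ of that is 38.986 dB.
L_p = 73 − 38.986 = 34.01 dB.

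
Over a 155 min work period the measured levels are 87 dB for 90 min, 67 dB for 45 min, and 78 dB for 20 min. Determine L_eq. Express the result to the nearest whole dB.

L_eq = 10·log₁₀[(1/T)·Σ tᵢ·10^(Lᵢ/10)] with T = 155 min.
Σ tᵢ·10^(Lᵢ/10) = 90·10^(87/10) + 45·10^(67/10) + 20·10^(78/10) = 4.659e+10.
L_eq = 10·log₁₀(4.659e+10/155) = 84.78 dB.

85 dB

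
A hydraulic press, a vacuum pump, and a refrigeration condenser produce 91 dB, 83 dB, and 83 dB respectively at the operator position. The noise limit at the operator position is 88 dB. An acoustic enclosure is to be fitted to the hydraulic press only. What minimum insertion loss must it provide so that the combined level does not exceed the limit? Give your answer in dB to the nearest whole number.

The untreated sources together contribute 10^(83/10) + 10^(83/10) = 3.991e+08, i.e. 86.01 dB.
The limit corresponds to 10^(88/10) = 6.310e+08; subtracting the fixed part leaves 2.319e+08 for the hydraulic press, i.e. 83.65 dB.
So the hydraulic press must be reduced from 91 to 83.65 dB: IL = 7.35 dB.

7 dB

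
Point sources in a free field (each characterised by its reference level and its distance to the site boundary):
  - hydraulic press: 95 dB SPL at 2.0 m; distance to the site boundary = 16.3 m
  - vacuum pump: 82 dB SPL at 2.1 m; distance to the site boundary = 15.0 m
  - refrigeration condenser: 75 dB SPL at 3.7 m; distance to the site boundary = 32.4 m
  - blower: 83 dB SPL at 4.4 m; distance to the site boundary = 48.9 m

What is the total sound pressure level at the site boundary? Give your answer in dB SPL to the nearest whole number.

Propagate each source to the receiver with L = L_ref − 20·log₁₀(r/r_ref), then add intensities.
hydraulic press: 95 − 20·log₁₀(16.3/2.0) = 95 − 18.22 = 76.78 dB SPL.
vacuum pump: 82 − 20·log₁₀(15.0/2.1) = 82 − 17.08 = 64.92 dB SPL.
refrigeration condenser: 75 − 20·log₁₀(32.4/3.7) = 75 − 18.85 = 56.15 dB SPL.
blower: 83 − 20·log₁₀(48.9/4.4) = 83 − 20.92 = 62.08 dB SPL.
Σ 10^(L/10) = 5.274e+07 → L_total = 10·log₁₀(5.274e+07) = 77.22 dB SPL.

77 dB SPL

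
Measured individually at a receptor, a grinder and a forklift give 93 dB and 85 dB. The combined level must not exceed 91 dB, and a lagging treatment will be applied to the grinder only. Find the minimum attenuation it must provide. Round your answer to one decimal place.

The untreated sources together contribute 10^(85/10) = 3.162e+08, i.e. 85.00 dB.
To meet 91 dB overall, the treated grinder may contribute at most 10^(91/10) − 3.162e+08 = 9.427e+08, i.e. 89.74 dB.
Required insertion loss = 93 − 89.74 = 3.26 dB.

3.3 dB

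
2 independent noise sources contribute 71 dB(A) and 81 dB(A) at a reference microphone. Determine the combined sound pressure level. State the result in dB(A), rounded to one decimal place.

For uncorrelated sources the intensities add, so convert each level to linear form, sum, and take 10·log₁₀ of the total.
Σ 10^(L/10) = 10^(71/10) + 10^(81/10) = 1.385e+08.
L_total = 10·log₁₀(1.385e+08) = 81.41 dB(A).

81.4 dB(A)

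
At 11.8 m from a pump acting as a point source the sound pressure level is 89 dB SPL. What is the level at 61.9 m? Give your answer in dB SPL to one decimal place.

74.6 dB SPL

Spherical spreading from a point source gives a 20·log₁₀(r₂/r₁) drop.
L₂ = 89 − 20·log₁₀(61.9/11.8) = 89 − 14.396 = 74.60 dB SPL.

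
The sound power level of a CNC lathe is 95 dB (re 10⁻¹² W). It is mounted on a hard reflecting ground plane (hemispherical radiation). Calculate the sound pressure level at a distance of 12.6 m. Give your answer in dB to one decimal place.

L_p = L_w − 10·log₁₀(2π·r²) with r = 12.6 m.
2π·r² = 997.5 m², 10·log₁₀ of that is 29.989 dB.
L_p = 95 − 29.989 = 65.01 dB.

65.0 dB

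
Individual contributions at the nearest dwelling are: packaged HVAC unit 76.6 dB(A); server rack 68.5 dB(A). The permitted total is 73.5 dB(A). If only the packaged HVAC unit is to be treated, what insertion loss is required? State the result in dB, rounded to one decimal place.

Everything except the packaged HVAC unit sums to 10^(68.5/10) = 7.079e+06 in linear terms, 68.50 dB(A).
To meet 73.5 dB(A) overall, the treated packaged HVAC unit may contribute at most 10^(73.5/10) − 7.079e+06 = 1.531e+07, i.e. 71.85 dB(A).
Required insertion loss = 76.6 − 71.85 = 4.75 dB.

4.8 dB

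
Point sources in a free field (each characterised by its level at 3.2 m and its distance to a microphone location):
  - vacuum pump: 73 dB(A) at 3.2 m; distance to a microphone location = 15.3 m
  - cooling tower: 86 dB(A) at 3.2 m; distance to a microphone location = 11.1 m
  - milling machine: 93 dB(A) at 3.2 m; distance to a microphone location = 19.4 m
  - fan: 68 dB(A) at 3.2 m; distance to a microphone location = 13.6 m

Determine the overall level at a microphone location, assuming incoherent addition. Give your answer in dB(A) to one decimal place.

First find each source's level at the receiver (point-source: −20·log₁₀(r/r_ref)), then combine on an intensity basis.
vacuum pump: 73 − 20·log₁₀(15.3/3.2) = 73 − 13.59 = 59.41 dB(A).
cooling tower: 86 − 20·log₁₀(11.1/3.2) = 86 − 10.80 = 75.20 dB(A).
milling machine: 93 − 20·log₁₀(19.4/3.2) = 93 − 15.65 = 77.35 dB(A).
fan: 68 − 20·log₁₀(13.6/3.2) = 68 − 12.57 = 55.43 dB(A).
Σ 10^(L/10) = 8.860e+07 → L_total = 10·log₁₀(8.860e+07) = 79.47 dB(A).

79.5 dB(A)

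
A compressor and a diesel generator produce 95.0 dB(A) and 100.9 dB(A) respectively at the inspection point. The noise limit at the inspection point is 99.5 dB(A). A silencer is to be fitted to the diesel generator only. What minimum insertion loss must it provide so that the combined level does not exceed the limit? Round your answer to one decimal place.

The untreated sources together contribute 10^(95.0/10) = 3.162e+09, i.e. 95.00 dB(A).
The limit corresponds to 10^(99.5/10) = 8.913e+09; subtracting the fixed part leaves 5.750e+09 for the diesel generator, i.e. 97.60 dB(A).
Required insertion loss = 100.9 − 97.60 = 3.30 dB.

3.3 dB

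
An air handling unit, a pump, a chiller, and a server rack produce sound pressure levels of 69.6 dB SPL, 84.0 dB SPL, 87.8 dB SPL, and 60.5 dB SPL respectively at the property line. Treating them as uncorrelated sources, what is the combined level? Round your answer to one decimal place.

89.4 dB SPL

Incoherent sources combine by intensity addition: L_total = 10·log₁₀(Σ 10^(L_i/10)).
Σ 10^(L/10) = 10^(69.6/10) + 10^(84.0/10) + 10^(87.8/10) + 10^(60.5/10) = 8.640e+08.
L_total = 10·log₁₀(8.640e+08) = 89.37 dB SPL.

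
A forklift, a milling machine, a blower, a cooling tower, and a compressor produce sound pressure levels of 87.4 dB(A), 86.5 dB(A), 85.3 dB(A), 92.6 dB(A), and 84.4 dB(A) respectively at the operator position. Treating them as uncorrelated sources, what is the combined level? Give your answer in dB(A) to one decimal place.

Incoherent sources combine by intensity addition: L_total = 10·log₁₀(Σ 10^(L_i/10)).
Σ 10^(L/10) = 10^(87.4/10) + 10^(86.5/10) + 10^(85.3/10) + 10^(92.6/10) + 10^(84.4/10) = 3.430e+09.
L_total = 10·log₁₀(3.430e+09) = 95.35 dB(A).

95.4 dB(A)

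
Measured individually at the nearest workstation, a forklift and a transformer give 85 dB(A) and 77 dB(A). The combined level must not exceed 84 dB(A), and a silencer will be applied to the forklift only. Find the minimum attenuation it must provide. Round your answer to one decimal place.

2.0 dB

Everything except the forklift sums to 10^(77/10) = 5.012e+07 in linear terms, 77.00 dB(A).
The limit corresponds to 10^(84/10) = 2.512e+08; subtracting the fixed part leaves 2.011e+08 for the forklift, i.e. 83.03 dB(A).
So the forklift must be reduced from 85 to 83.03 dB(A): IL = 1.97 dB.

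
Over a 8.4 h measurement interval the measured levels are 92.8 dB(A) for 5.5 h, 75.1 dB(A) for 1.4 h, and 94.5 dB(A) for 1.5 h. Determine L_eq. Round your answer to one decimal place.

92.4 dB(A)

The energy average is taken in the linear domain: L_eq = 10·log₁₀[(Σ tᵢ·10^(Lᵢ/10))/T], T = 8.4 h.
Σ tᵢ·10^(Lᵢ/10) = 5.5·10^(92.8/10) + 1.4·10^(75.1/10) + 1.5·10^(94.5/10) = 1.475e+10.
L_eq = 10·log₁₀(1.475e+10/8.4) = 92.45 dB(A).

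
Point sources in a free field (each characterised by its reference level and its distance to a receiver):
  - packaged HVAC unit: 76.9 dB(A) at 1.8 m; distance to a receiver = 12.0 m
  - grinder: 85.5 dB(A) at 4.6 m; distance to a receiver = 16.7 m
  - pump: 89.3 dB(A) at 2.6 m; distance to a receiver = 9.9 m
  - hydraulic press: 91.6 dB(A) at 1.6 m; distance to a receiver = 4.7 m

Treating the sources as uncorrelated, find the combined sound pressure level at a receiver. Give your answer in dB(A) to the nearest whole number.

84 dB(A)

Propagate each source to the receiver with L = L_ref − 20·log₁₀(r/r_ref), then add intensities.
packaged HVAC unit: 76.9 − 20·log₁₀(12.0/1.8) = 76.9 − 16.48 = 60.42 dB(A).
grinder: 85.5 − 20·log₁₀(16.7/4.6) = 85.5 − 11.20 = 74.30 dB(A).
pump: 89.3 − 20·log₁₀(9.9/2.6) = 89.3 − 11.61 = 77.69 dB(A).
hydraulic press: 91.6 − 20·log₁₀(4.7/1.6) = 91.6 − 9.36 = 82.24 dB(A).
Σ 10^(L/10) = 2.542e+08 → L_total = 10·log₁₀(2.542e+08) = 84.05 dB(A).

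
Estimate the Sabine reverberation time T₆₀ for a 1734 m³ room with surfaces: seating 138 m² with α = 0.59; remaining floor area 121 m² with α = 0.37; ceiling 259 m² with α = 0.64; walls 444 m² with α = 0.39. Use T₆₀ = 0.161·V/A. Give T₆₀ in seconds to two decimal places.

0.60 s

A = Σ Sᵢαᵢ = 138·0.59 + 121·0.37 + 259·0.64 + 444·0.39 = 465.11 m².
T₆₀ = 0.161·V/A = 0.161·1734/465.11 = 0.600 s.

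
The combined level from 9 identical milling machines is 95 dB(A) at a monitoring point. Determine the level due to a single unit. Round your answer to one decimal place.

85.5 dB(A)

Dividing the total intensity by 9 lowers the level by 10·log₁₀ 9 = 9.542 dB: L₁ = 95 − 9.542.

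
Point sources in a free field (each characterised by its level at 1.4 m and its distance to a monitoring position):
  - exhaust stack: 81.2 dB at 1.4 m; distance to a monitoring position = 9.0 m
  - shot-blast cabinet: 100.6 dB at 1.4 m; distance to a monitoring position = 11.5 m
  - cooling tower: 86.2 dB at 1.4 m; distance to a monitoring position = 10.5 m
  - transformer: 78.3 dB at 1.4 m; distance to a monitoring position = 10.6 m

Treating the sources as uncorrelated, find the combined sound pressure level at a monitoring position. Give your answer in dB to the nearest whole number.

First find each source's level at the receiver (point-source: −20·log₁₀(r/r_ref)), then combine on an intensity basis.
exhaust stack: 81.2 − 20·log₁₀(9.0/1.4) = 81.2 − 16.16 = 65.04 dB.
shot-blast cabinet: 100.6 − 20·log₁₀(11.5/1.4) = 100.6 − 18.29 = 82.31 dB.
cooling tower: 86.2 − 20·log₁₀(10.5/1.4) = 86.2 − 17.50 = 68.70 dB.
transformer: 78.3 − 20·log₁₀(10.6/1.4) = 78.3 − 17.58 = 60.72 dB.
Σ 10^(L/10) = 1.819e+08 → L_total = 10·log₁₀(1.819e+08) = 82.60 dB.

83 dB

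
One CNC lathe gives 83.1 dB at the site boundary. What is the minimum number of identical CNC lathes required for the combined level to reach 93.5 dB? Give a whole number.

N identical sources give L₁ + 10·log₁₀ N, so require 10·log₁₀ N ≥ 93.5 − 83.1 = 10.4 dB.
N ≥ 10^(10.4/10) = 10.965, so N = 11.

11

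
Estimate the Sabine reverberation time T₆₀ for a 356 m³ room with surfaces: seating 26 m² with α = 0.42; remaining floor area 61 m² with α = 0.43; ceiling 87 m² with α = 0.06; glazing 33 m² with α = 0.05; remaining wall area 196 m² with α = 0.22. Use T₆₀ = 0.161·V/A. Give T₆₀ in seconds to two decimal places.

0.66 s

Total absorption A = 26·0.42 + 61·0.43 + 87·0.06 + 33·0.05 + 196·0.22 = 87.14 m² sabins.
T₆₀ = 0.161 × 356 / 87.14 = 0.658 s.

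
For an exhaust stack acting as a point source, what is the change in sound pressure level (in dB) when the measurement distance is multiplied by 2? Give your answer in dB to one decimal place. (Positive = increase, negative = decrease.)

Point-source spreading: ΔL = −20·log₁₀(r₂/r₁).
ΔL = −20·log₁₀(2) = -6.02 dB.

-6.0 dB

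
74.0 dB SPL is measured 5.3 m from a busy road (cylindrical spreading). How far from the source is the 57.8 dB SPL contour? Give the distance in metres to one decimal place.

220.9 m

The 16.2 dB drop corresponds to a distance ratio of 10^(16.2/10) for a line source.
r₂ = 5.3·10^((74.0−57.8)/10) = 5.3·10^(16.2/10) = 220.94 m.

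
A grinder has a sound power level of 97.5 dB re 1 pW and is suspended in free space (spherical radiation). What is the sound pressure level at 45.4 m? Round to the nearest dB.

Free-field spherical radiation: L_p = L_w − 10·log₁₀(4π·r²), r = 45.4 m.
4π·r² = 2.59e+04 m², 10·log₁₀ of that is 44.133 dB.
L_p = 97.5 − 44.133 = 53.37 dB.

53 dB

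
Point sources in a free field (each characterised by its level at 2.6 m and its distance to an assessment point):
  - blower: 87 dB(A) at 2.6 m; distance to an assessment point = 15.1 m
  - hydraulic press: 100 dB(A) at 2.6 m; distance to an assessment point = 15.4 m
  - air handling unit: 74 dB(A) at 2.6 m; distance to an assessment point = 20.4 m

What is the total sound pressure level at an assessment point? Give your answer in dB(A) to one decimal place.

84.8 dB(A)

Apply inverse-square spreading to bring every level to the receiver, then sum 10^(L/10).
blower: 87 − 20·log₁₀(15.1/2.6) = 87 − 15.28 = 71.72 dB(A).
hydraulic press: 100 − 20·log₁₀(15.4/2.6) = 100 − 15.45 = 84.55 dB(A).
air handling unit: 74 − 20·log₁₀(20.4/2.6) = 74 − 17.89 = 56.11 dB(A).
Σ 10^(L/10) = 3.003e+08 → L_total = 10·log₁₀(3.003e+08) = 84.78 dB(A).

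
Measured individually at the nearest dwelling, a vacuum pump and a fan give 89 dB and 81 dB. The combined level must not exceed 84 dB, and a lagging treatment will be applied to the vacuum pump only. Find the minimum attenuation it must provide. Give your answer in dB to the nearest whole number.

Fixed contribution from the other source: Σ 10^(L/10) = 10^(81/10) = 1.259e+08 (81.00 dB).
To meet 84 dB overall, the treated vacuum pump may contribute at most 10^(84/10) − 1.259e+08 = 1.253e+08, i.e. 80.98 dB.
Required insertion loss = 89 − 80.98 = 8.02 dB.

8 dB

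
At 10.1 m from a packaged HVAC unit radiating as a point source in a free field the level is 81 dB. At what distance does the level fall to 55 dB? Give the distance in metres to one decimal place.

Point-source spreading drops the level by 20·log₁₀(r₂/r₁); inverting, r₂/r₁ = 10^(ΔL/20).
r₂ = 10.1·10^((81−55)/20) = 10.1·10^(26.0/20) = 201.52 m.

201.5 m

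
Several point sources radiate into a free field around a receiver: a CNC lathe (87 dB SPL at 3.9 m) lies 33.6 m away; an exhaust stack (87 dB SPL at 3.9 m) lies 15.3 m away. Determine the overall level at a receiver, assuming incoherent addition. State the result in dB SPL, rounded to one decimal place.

Propagate each source to the receiver with L = L_ref − 20·log₁₀(r/r_ref), then add intensities.
CNC lathe: 87 − 20·log₁₀(33.6/3.9) = 87 − 18.71 = 68.29 dB SPL.
exhaust stack: 87 − 20·log₁₀(15.3/3.9) = 87 − 11.87 = 75.13 dB SPL.
Σ 10^(L/10) = 3.932e+07 → L_total = 10·log₁₀(3.932e+07) = 75.95 dB SPL.

75.9 dB SPL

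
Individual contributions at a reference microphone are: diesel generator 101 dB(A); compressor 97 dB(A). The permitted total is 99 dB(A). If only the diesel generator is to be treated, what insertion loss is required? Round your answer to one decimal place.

6.3 dB

Fixed contribution from the other source: Σ 10^(L/10) = 10^(97/10) = 5.012e+09 (97.00 dB(A)).
To meet 99 dB(A) overall, the treated diesel generator may contribute at most 10^(99/10) − 5.012e+09 = 2.931e+09, i.e. 94.67 dB(A).
Required insertion loss = 101 − 94.67 = 6.33 dB.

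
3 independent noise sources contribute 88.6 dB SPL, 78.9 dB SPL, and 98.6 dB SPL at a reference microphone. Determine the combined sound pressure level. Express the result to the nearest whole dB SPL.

99 dB SPL

Incoherent sources combine by intensity addition: L_total = 10·log₁₀(Σ 10^(L_i/10)).
Σ 10^(L/10) = 10^(88.6/10) + 10^(78.9/10) + 10^(98.6/10) = 8.046e+09.
L_total = 10·log₁₀(8.046e+09) = 99.06 dB SPL.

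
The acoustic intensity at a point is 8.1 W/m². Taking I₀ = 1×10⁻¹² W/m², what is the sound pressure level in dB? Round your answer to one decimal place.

Dividing by I₀ shifts the exponent by 12: I/I₀ = 8.1×10^12.
L = 10·(0.9085 + 12) = 129.08 dB.

129.1 dB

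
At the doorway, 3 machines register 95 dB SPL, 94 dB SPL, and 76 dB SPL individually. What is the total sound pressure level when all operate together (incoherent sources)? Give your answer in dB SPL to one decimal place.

97.6 dB SPL

Incoherent sources combine by intensity addition: L_total = 10·log₁₀(Σ 10^(L_i/10)).
Σ 10^(L/10) = 10^(95/10) + 10^(94/10) + 10^(76/10) = 5.714e+09.
L_total = 10·log₁₀(5.714e+09) = 97.57 dB SPL.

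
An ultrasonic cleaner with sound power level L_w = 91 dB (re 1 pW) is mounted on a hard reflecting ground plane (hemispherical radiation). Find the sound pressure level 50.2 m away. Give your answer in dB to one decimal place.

The power spreads over a hemisphere of area 2π·r², so L_p = L_w − 10·log₁₀(2π·r²).
2π·r² = 1.583e+04 m², 10·log₁₀ of that is 41.996 dB.
L_p = 91 − 41.996 = 49.00 dB.

49.0 dB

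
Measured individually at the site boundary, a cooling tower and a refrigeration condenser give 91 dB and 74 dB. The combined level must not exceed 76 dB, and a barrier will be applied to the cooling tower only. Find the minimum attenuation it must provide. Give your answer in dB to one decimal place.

The untreated sources together contribute 10^(74/10) = 2.512e+07, i.e. 74.00 dB.
To meet 76 dB overall, the treated cooling tower may contribute at most 10^(76/10) − 2.512e+07 = 1.469e+07, i.e. 71.67 dB.
Required insertion loss = 91 − 71.67 = 19.33 dB.

19.3 dB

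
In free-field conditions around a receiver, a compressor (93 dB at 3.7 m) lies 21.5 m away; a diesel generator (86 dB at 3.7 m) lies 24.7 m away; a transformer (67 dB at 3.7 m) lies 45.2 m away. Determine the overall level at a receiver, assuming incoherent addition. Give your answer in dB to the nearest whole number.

Propagate each source to the receiver with L = L_ref − 20·log₁₀(r/r_ref), then add intensities.
compressor: 93 − 20·log₁₀(21.5/3.7) = 93 − 15.28 = 77.72 dB.
diesel generator: 86 − 20·log₁₀(24.7/3.7) = 86 − 16.49 = 69.51 dB.
transformer: 67 − 20·log₁₀(45.2/3.7) = 67 − 21.74 = 45.26 dB.
Σ 10^(L/10) = 6.806e+07 → L_total = 10·log₁₀(6.806e+07) = 78.33 dB.

78 dB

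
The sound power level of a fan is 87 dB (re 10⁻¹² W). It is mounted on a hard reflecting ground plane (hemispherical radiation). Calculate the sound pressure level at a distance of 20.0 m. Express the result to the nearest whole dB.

53 dB

L_p = L_w − 10·log₁₀(2π·r²) with r = 20.0 m.
2π·r² = 2513 m², 10·log₁₀ of that is 34.002 dB.
L_p = 87 − 34.002 = 53.00 dB.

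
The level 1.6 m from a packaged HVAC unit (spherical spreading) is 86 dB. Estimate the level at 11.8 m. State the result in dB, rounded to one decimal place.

For a point source, L₂ = L₁ − 20·log₁₀(r₂/r₁).
L₂ = 86 − 20·log₁₀(11.8/1.6) = 86 − 17.355 = 68.64 dB.

68.6 dB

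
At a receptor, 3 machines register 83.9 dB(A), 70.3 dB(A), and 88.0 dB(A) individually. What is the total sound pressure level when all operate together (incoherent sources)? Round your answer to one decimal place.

Incoherent sources combine by intensity addition: L_total = 10·log₁₀(Σ 10^(L_i/10)).
Σ 10^(L/10) = 10^(83.9/10) + 10^(70.3/10) + 10^(88.0/10) = 8.871e+08.
L_total = 10·log₁₀(8.871e+08) = 89.48 dB(A).

89.5 dB(A)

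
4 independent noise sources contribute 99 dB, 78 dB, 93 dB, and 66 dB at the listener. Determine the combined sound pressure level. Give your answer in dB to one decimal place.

For uncorrelated sources the intensities add, so convert each level to linear form, sum, and take 10·log₁₀ of the total.
Σ 10^(L/10) = 10^(99/10) + 10^(78/10) + 10^(93/10) + 10^(66/10) = 1.001e+10.
L_total = 10·log₁₀(1.001e+10) = 100.00 dB.

100.0 dB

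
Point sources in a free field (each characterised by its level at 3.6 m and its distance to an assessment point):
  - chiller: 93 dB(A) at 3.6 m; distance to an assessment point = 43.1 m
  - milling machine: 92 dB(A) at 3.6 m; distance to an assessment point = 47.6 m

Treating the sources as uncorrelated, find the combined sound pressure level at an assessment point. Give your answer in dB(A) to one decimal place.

73.6 dB(A)

First find each source's level at the receiver (point-source: −20·log₁₀(r/r_ref)), then combine on an intensity basis.
chiller: 93 − 20·log₁₀(43.1/3.6) = 93 − 21.56 = 71.44 dB(A).
milling machine: 92 − 20·log₁₀(47.6/3.6) = 92 − 22.43 = 69.57 dB(A).
Σ 10^(L/10) = 2.299e+07 → L_total = 10·log₁₀(2.299e+07) = 73.61 dB(A).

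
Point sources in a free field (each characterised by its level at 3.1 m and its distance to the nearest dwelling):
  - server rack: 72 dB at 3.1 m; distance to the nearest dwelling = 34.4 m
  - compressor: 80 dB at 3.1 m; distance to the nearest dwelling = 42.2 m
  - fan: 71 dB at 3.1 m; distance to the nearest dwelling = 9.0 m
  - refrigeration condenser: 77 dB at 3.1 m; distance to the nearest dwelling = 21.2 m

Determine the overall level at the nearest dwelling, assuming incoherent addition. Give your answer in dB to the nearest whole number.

65 dB

First find each source's level at the receiver (point-source: −20·log₁₀(r/r_ref)), then combine on an intensity basis.
server rack: 72 − 20·log₁₀(34.4/3.1) = 72 − 20.90 = 51.10 dB.
compressor: 80 − 20·log₁₀(42.2/3.1) = 80 − 22.68 = 57.32 dB.
fan: 71 − 20·log₁₀(9.0/3.1) = 71 − 9.26 = 61.74 dB.
refrigeration condenser: 77 − 20·log₁₀(21.2/3.1) = 77 − 16.70 = 60.30 dB.
Σ 10^(L/10) = 3.234e+06 → L_total = 10·log₁₀(3.234e+06) = 65.10 dB.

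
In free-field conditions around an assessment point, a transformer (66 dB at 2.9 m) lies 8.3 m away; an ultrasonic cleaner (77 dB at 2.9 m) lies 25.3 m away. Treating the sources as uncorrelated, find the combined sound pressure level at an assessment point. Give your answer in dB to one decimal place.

First find each source's level at the receiver (point-source: −20·log₁₀(r/r_ref)), then combine on an intensity basis.
transformer: 66 − 20·log₁₀(8.3/2.9) = 66 − 9.13 = 56.87 dB.
ultrasonic cleaner: 77 − 20·log₁₀(25.3/2.9) = 77 − 18.81 = 58.19 dB.
Σ 10^(L/10) = 1.145e+06 → L_total = 10·log₁₀(1.145e+06) = 60.59 dB.

60.6 dB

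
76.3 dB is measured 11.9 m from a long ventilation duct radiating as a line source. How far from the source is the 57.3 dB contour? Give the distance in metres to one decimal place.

The 19.0 dB drop corresponds to a distance ratio of 10^(19.0/10) for a line source.
r₂ = 11.9·10^((76.3−57.3)/10) = 11.9·10^(19.0/10) = 945.25 m.

945.3 m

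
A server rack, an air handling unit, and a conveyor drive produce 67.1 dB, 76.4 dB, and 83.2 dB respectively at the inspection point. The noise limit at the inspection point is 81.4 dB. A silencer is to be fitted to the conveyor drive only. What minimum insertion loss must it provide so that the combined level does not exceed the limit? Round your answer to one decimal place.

3.7 dB

Fixed contribution from the other sources: Σ 10^(L/10) = 10^(67.1/10) + 10^(76.4/10) = 4.878e+07 (76.88 dB).
To meet 81.4 dB overall, the treated conveyor drive may contribute at most 10^(81.4/10) − 4.878e+07 = 8.926e+07, i.e. 79.51 dB.
Required insertion loss = 83.2 − 79.51 = 3.69 dB.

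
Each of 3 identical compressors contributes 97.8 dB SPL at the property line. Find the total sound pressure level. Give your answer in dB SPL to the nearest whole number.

103 dB SPL

L_total = L₁ + 10·log₁₀ N for N identical incoherent sources.
L_total = 97.8 + 10·log₁₀(3) = 97.8 + 4.771 = 102.57 dB SPL.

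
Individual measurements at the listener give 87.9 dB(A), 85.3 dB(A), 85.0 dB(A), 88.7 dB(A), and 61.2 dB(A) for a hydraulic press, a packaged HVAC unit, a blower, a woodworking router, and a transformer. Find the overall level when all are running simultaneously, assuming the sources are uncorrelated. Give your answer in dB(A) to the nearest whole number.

Incoherent sources combine by intensity addition: L_total = 10·log₁₀(Σ 10^(L_i/10)).
Σ 10^(L/10) = 10^(87.9/10) + 10^(85.3/10) + 10^(85.0/10) + 10^(88.7/10) + 10^(61.2/10) = 2.014e+09.
L_total = 10·log₁₀(2.014e+09) = 93.04 dB(A).

93 dB(A)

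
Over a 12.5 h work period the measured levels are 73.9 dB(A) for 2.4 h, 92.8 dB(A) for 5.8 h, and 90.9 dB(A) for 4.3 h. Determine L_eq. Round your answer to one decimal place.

91.2 dB(A)

Weight each interval's intensity by its duration and average over T = 12.5 h:
Σ tᵢ·10^(Lᵢ/10) = 2.4·10^(73.9/10) + 5.8·10^(92.8/10) + 4.3·10^(90.9/10) = 1.640e+10.
L_eq = 10·log₁₀(1.640e+10/12.5) = 91.18 dB(A).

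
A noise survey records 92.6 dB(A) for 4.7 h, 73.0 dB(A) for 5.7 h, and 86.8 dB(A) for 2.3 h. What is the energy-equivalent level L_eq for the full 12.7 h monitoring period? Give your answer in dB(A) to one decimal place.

L_eq = 10·log₁₀[(1/T)·Σ tᵢ·10^(Lᵢ/10)] with T = 12.7 h.
Σ tᵢ·10^(Lᵢ/10) = 4.7·10^(92.6/10) + 5.7·10^(73.0/10) + 2.3·10^(86.8/10) = 9.767e+09.
L_eq = 10·log₁₀(9.767e+09/12.7) = 88.86 dB(A).

88.9 dB(A)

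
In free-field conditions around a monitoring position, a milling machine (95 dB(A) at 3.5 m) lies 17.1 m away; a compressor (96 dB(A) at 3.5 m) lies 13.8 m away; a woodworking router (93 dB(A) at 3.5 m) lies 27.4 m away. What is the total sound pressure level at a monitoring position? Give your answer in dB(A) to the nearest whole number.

Propagate each source to the receiver with L = L_ref − 20·log₁₀(r/r_ref), then add intensities.
milling machine: 95 − 20·log₁₀(17.1/3.5) = 95 − 13.78 = 81.22 dB(A).
compressor: 96 − 20·log₁₀(13.8/3.5) = 96 − 11.92 = 84.08 dB(A).
woodworking router: 93 − 20·log₁₀(27.4/3.5) = 93 − 17.87 = 75.13 dB(A).
Σ 10^(L/10) = 4.211e+08 → L_total = 10·log₁₀(4.211e+08) = 86.24 dB(A).

86 dB(A)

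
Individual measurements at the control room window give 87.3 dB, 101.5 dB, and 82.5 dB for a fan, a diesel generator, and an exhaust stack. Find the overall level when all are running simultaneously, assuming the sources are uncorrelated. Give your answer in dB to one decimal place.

101.7 dB

Incoherent sources combine by intensity addition: L_total = 10·log₁₀(Σ 10^(L_i/10)).
Σ 10^(L/10) = 10^(87.3/10) + 10^(101.5/10) + 10^(82.5/10) = 1.484e+10.
L_total = 10·log₁₀(1.484e+10) = 101.71 dB.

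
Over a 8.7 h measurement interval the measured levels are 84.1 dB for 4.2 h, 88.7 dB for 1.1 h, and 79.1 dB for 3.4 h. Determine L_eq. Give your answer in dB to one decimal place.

84.0 dB

Weight each interval's intensity by its duration and average over T = 8.7 h:
Σ tᵢ·10^(Lᵢ/10) = 4.2·10^(84.1/10) + 1.1·10^(88.7/10) + 3.4·10^(79.1/10) = 2.171e+09.
L_eq = 10·log₁₀(2.171e+09/8.7) = 83.97 dB.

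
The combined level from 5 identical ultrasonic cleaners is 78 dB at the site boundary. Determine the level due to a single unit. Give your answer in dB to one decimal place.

71.0 dB

Dividing the total intensity by 5 lowers the level by 10·log₁₀ 5 = 6.990 dB: L₁ = 78 − 6.990.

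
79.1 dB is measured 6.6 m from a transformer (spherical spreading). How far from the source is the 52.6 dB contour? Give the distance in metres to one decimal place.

139.5 m

Point-source spreading drops the level by 20·log₁₀(r₂/r₁); inverting, r₂/r₁ = 10^(ΔL/20).
r₂ = 6.6·10^((79.1−52.6)/20) = 6.6·10^(26.5/20) = 139.49 m.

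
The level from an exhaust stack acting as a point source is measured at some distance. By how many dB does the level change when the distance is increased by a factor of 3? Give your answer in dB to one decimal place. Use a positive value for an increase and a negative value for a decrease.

-9.5 dB

With spherical spreading the level changes by −20·log₁₀(r₂/r₁).
ΔL = −20·log₁₀(3) = -9.54 dB.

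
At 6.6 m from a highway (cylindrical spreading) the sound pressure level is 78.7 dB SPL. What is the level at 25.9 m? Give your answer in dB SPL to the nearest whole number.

Cylindrical spreading from a line source gives a 10·log₁₀(r₂/r₁) drop.
L₂ = 78.7 − 10·log₁₀(25.9/6.6) = 78.7 − 5.938 = 72.76 dB SPL.

73 dB SPL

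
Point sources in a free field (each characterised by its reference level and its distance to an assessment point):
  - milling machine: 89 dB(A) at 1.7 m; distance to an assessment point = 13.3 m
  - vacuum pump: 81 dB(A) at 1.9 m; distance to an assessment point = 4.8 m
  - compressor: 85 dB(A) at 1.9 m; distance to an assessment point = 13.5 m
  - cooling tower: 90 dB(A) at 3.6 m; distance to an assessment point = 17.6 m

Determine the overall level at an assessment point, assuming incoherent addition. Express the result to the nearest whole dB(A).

79 dB(A)

Apply inverse-square spreading to bring every level to the receiver, then sum 10^(L/10).
milling machine: 89 − 20·log₁₀(13.3/1.7) = 89 − 17.87 = 71.13 dB(A).
vacuum pump: 81 − 20·log₁₀(4.8/1.9) = 81 − 8.05 = 72.95 dB(A).
compressor: 85 − 20·log₁₀(13.5/1.9) = 85 − 17.03 = 67.97 dB(A).
cooling tower: 90 − 20·log₁₀(17.6/3.6) = 90 − 13.78 = 76.22 dB(A).
Σ 10^(L/10) = 8.081e+07 → L_total = 10·log₁₀(8.081e+07) = 79.07 dB(A).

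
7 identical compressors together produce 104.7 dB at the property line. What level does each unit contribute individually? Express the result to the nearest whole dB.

96 dB

Dividing the total intensity by 7 lowers the level by 10·log₁₀ 7 = 8.451 dB: L₁ = 104.7 − 8.451.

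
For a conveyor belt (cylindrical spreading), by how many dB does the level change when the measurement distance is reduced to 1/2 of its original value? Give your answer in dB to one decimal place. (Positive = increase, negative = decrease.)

+3.0 dB

With cylindrical spreading the level changes by −10·log₁₀(r₂/r₁).
ΔL = −10·log₁₀(0.5) = +3.01 dB.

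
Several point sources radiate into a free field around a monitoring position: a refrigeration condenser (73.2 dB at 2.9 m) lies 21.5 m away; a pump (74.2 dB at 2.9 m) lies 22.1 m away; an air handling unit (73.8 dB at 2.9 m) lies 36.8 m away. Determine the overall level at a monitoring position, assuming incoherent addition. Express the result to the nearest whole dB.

60 dB

First find each source's level at the receiver (point-source: −20·log₁₀(r/r_ref)), then combine on an intensity basis.
refrigeration condenser: 73.2 − 20·log₁₀(21.5/2.9) = 73.2 − 17.40 = 55.80 dB.
pump: 74.2 − 20·log₁₀(22.1/2.9) = 74.2 − 17.64 = 56.56 dB.
air handling unit: 73.8 − 20·log₁₀(36.8/2.9) = 73.8 − 22.07 = 51.73 dB.
Σ 10^(L/10) = 9.820e+05 → L_total = 10·log₁₀(9.820e+05) = 59.92 dB.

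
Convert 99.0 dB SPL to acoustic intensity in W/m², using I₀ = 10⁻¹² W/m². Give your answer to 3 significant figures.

L = 10·log₁₀(I/I₀) ⇒ I = I₀·10^(L/10) = 10⁻¹² × 10^9.90.

0.00794 W/m²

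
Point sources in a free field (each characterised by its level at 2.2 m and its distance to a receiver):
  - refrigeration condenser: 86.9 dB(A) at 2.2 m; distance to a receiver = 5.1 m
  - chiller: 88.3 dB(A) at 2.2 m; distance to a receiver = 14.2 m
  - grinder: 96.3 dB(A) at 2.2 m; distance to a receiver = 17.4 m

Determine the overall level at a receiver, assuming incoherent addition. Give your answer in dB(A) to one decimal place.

82.4 dB(A)

First find each source's level at the receiver (point-source: −20·log₁₀(r/r_ref)), then combine on an intensity basis.
refrigeration condenser: 86.9 − 20·log₁₀(5.1/2.2) = 86.9 − 7.30 = 79.60 dB(A).
chiller: 88.3 − 20·log₁₀(14.2/2.2) = 88.3 − 16.20 = 72.10 dB(A).
grinder: 96.3 − 20·log₁₀(17.4/2.2) = 96.3 − 17.96 = 78.34 dB(A).
Σ 10^(L/10) = 1.756e+08 → L_total = 10·log₁₀(1.756e+08) = 82.44 dB(A).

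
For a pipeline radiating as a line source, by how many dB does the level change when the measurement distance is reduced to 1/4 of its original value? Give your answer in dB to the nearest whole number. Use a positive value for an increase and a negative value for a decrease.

+6 dB

With cylindrical spreading the level changes by −10·log₁₀(r₂/r₁).
ΔL = −10·log₁₀(0.25) = +6.02 dB.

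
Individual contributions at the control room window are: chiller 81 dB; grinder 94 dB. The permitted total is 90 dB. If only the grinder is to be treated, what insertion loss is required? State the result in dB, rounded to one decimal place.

4.6 dB

Everything except the grinder sums to 10^(81/10) = 1.259e+08 in linear terms, 81.00 dB.
The limit corresponds to 10^(90/10) = 1.000e+09; subtracting the fixed part leaves 8.741e+08 for the grinder, i.e. 89.42 dB.
So the grinder must be reduced from 94 to 89.42 dB: IL = 4.58 dB.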